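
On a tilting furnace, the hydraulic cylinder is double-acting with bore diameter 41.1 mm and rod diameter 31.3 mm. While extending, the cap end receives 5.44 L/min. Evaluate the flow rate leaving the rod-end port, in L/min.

Cap-side area A_cap = π/4 × (41.1 mm)² = 1327 mm^2
Rod-side annular area A_ann = π/4 × (41.1² − 31.3²) = 557.3 mm^2
Piston speed v = Q_in/A_cap; rod-end outflow Q_out = v × A_ann = Q_in × A_ann/A_cap.

Q_out ≈ 2.28 L/min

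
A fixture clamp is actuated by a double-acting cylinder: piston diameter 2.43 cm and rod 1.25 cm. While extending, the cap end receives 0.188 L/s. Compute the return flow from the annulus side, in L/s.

Cap-side area A_cap = π/4 × (2.43 cm)² = 4.638 cm^2
Rod-side annular area A_ann = π/4 × (2.43² − 1.25²) = 3.411 cm^2
Piston speed v = Q_in/A_cap; rod-end outflow Q_out = v × A_ann = Q_in × A_ann/A_cap.

Q_out ≈ 0.138 L/s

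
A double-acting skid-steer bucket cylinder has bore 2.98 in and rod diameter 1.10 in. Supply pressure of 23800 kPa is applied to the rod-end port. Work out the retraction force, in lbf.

Rod-side annular area A_ann = π/4 × (2.98² − 1.10²) = 6.024 in^2
On retraction the pressure acts on the annular area (bore minus rod).
F = P × A_ann

F ≈ 20800 lbf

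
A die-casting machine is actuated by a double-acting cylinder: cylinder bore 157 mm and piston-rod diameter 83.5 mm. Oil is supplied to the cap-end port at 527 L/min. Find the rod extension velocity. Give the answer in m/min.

v ≈ 27.2 m/min

Cap-side area A_cap = π/4 × (157 mm)² = 19360 mm^2
v = Q / A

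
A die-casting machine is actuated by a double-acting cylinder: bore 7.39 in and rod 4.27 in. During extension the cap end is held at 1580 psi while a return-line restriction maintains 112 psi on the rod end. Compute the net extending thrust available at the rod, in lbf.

F ≈ 64600 lbf

Cap-side area A_cap = π/4 × (7.39 in)² = 42.89 in^2
Rod-side annular area A_ann = π/4 × (7.39² − 4.27²) = 28.57 in^2
Net thrust = P_cap·A_cap − P_rod·A_ann = 67770 lbf − 3200 lbf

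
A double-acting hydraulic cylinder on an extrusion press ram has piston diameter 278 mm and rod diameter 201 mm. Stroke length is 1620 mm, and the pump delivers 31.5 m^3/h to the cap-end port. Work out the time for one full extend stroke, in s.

t ≈ 11.2 s

Cap-side area A_cap = π/4 × (278 mm)² = 60700 mm^2
Swept volume V = A × L; t = V / Q = A·L / Q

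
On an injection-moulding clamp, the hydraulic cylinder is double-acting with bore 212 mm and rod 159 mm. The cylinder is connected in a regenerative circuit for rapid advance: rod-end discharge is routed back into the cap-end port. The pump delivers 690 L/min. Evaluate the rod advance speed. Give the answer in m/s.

v ≈ 0.579 m/s

In regeneration the rod-end outflow joins the pump flow into the cap end, so the net volume the pump must supply per unit advance equals the rod cross-section area.
Rod cross-section A_rod = π/4 × (159 mm)² = 19860 mm^2
v = Q_pump / A_rod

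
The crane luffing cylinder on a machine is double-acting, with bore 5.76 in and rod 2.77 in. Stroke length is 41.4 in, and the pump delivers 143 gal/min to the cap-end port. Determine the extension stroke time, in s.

Cap-side area A_cap = π/4 × (5.76 in)² = 26.06 in^2
Swept volume V = A × L; t = V / Q = A·L / Q

t ≈ 1.96 s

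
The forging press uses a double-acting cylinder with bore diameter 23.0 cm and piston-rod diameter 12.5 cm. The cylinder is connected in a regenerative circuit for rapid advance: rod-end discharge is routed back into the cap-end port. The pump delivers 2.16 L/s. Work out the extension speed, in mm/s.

In regeneration the rod-end outflow joins the pump flow into the cap end, so the net volume the pump must supply per unit advance equals the rod cross-section area.
Rod cross-section A_rod = π/4 × (12.5 cm)² = 122.7 cm^2
v = Q_pump / A_rod

v ≈ 176 mm/s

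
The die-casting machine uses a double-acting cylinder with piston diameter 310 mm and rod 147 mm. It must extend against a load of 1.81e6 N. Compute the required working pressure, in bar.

P ≈ 240 bar

Cap-side area A_cap = π/4 × (310 mm)² = 75480 mm^2
P = F / A = 1.81e6 N / A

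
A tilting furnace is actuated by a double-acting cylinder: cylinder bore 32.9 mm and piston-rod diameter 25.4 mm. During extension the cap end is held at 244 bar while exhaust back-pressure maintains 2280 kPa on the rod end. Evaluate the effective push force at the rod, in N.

F ≈ 20000 N

Cap-side area A_cap = π/4 × (32.9 mm)² = 850.1 mm^2
Rod-side annular area A_ann = π/4 × (32.9² − 25.4²) = 343.4 mm^2
Net thrust = P_cap·A_cap − P_rod·A_ann = 20740 N − 783.0 N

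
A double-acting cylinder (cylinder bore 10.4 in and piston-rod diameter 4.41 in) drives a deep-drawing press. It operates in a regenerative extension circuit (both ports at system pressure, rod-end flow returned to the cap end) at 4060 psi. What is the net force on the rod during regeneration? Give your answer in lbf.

F ≈ 62000 lbf

With equal pressure on both faces, forces on the annular region cancel; the net push is pressure × rod cross-section.
Rod cross-section A_rod = π/4 × (4.41 in)² = 15.27 in^2
F = P × A_rod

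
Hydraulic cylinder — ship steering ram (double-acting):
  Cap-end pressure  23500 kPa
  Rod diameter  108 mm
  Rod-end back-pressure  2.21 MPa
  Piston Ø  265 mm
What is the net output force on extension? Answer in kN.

Cap-side area A_cap = π/4 × (265 mm)² = 55150 mm^2
Rod-side annular area A_ann = π/4 × (265² − 108²) = 45990 mm^2
Net thrust = P_cap·A_cap − P_rod·A_ann = 1296 kN − 101.6 kN

F ≈ 1190 kN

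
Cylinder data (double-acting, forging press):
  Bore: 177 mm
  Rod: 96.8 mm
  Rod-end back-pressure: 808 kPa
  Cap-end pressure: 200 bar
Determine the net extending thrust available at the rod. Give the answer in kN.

F ≈ 478 kN

Cap-side area A_cap = π/4 × (177 mm)² = 24610 mm^2
Rod-side annular area A_ann = π/4 × (177² − 96.8²) = 17250 mm^2
Net thrust = P_cap·A_cap − P_rod·A_ann = 492.1 kN − 13.94 kN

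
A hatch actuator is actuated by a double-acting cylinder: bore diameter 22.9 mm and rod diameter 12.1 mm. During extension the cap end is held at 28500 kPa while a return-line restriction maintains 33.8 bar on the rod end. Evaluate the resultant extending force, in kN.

Cap-side area A_cap = π/4 × (22.9 mm)² = 411.9 mm^2
Rod-side annular area A_ann = π/4 × (22.9² − 12.1²) = 296.9 mm^2
Net thrust = P_cap·A_cap − P_rod·A_ann = 11.74 kN − 1.003 kN

F ≈ 10.7 kN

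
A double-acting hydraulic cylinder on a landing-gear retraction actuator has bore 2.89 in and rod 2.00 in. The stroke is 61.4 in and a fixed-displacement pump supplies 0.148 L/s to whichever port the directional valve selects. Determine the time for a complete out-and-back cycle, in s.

Cap-side area A_cap = π/4 × (2.89 in)² = 6.560 in^2
Rod-side annular area A_ann = π/4 × (2.89² − 2.00²) = 3.418 in^2
t_ext = A_cap·L/Q = 44.60 s
t_ret = A_ann·L/Q = 23.24 s
t_cycle = t_ext + t_ret

t ≈ 67.8 s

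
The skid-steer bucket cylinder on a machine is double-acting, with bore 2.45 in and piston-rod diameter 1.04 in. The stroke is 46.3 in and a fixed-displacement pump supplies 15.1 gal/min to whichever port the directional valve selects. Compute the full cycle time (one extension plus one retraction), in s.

t ≈ 6.83 s

Cap-side area A_cap = π/4 × (2.45 in)² = 4.714 in^2
Rod-side annular area A_ann = π/4 × (2.45² − 1.04²) = 3.865 in^2
t_ext = A_cap·L/Q = 3.755 s
t_ret = A_ann·L/Q = 3.078 s
t_cycle = t_ext + t_ret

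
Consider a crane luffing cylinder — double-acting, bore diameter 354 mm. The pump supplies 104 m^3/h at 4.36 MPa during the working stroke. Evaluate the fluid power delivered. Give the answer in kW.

Hydraulic power = P × Q

W ≈ 126 kW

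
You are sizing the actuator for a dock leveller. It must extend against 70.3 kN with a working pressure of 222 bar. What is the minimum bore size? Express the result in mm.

D ≈ 63.5 mm

Extension force acts on the full piston face: F = P × (π/4)D².
D = √(4F / (πP)) = √(4 × 70.3 kN / (π × 222 bar))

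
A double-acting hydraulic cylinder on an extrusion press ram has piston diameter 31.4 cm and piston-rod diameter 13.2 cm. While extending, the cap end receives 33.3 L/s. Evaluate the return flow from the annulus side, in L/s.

Cap-side area A_cap = π/4 × (31.4 cm)² = 774.4 cm^2
Rod-side annular area A_ann = π/4 × (31.4² − 13.2²) = 637.5 cm^2
Piston speed v = Q_in/A_cap; rod-end outflow Q_out = v × A_ann = Q_in × A_ann/A_cap.

Q_out ≈ 27.4 L/s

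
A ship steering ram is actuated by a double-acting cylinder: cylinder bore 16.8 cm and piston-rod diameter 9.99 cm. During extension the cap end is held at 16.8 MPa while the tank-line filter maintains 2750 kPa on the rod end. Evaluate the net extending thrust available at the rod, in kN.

F ≈ 333 kN

Cap-side area A_cap = π/4 × (16.8 cm)² = 221.7 cm^2
Rod-side annular area A_ann = π/4 × (16.8² − 9.99²) = 143.3 cm^2
Net thrust = P_cap·A_cap − P_rod·A_ann = 372.4 kN − 39.40 kN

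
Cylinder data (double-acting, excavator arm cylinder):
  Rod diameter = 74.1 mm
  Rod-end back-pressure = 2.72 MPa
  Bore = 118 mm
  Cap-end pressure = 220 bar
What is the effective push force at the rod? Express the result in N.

F ≈ 2.23e5 N

Cap-side area A_cap = π/4 × (118 mm)² = 10940 mm^2
Rod-side annular area A_ann = π/4 × (118² − 74.1²) = 6623 mm^2
Net thrust = P_cap·A_cap − P_rod·A_ann = 2.406e5 N − 18020 N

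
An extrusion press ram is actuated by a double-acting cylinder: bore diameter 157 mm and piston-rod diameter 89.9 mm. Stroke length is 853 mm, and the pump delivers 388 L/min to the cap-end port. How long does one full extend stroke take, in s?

t ≈ 2.55 s

Cap-side area A_cap = π/4 × (157 mm)² = 19360 mm^2
Swept volume V = A × L; t = V / Q = A·L / Q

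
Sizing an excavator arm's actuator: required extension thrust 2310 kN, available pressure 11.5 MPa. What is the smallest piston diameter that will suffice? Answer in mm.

Extension force acts on the full piston face: F = P × (π/4)D².
D = √(4F / (πP)) = √(4 × 2310 kN / (π × 11.5 MPa))

D ≈ 506 mm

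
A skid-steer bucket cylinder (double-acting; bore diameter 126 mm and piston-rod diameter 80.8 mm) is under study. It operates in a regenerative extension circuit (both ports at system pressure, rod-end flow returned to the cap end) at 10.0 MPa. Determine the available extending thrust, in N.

With equal pressure on both faces, forces on the annular region cancel; the net push is pressure × rod cross-section.
Rod cross-section A_rod = π/4 × (80.8 mm)² = 5128 mm^2
F = P × A_rod

F ≈ 51300 N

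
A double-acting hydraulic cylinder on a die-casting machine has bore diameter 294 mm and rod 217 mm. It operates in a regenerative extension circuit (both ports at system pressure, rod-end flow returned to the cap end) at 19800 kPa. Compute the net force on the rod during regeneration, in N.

With equal pressure on both faces, forces on the annular region cancel; the net push is pressure × rod cross-section.
Rod cross-section A_rod = π/4 × (217 mm)² = 36980 mm^2
F = P × A_rod

F ≈ 7.32e5 N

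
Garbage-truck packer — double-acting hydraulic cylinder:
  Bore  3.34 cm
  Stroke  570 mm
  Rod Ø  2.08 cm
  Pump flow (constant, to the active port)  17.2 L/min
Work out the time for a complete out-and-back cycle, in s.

Cap-side area A_cap = π/4 × (3.34 cm)² = 8.762 cm^2
Rod-side annular area A_ann = π/4 × (3.34² − 2.08²) = 5.364 cm^2
t_ext = A_cap·L/Q = 1.742 s
t_ret = A_ann·L/Q = 1.066 s
t_cycle = t_ext + t_ret

t ≈ 2.81 s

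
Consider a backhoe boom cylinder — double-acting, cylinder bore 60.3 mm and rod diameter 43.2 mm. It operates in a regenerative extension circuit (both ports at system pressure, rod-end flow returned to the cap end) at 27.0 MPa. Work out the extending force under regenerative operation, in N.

With equal pressure on both faces, forces on the annular region cancel; the net push is pressure × rod cross-section.
Rod cross-section A_rod = π/4 × (43.2 mm)² = 1466 mm^2
F = P × A_rod

F ≈ 39600 N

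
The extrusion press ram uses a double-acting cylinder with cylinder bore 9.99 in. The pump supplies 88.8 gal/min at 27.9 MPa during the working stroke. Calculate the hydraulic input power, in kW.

W ≈ 156 kW

Hydraulic power = P × Q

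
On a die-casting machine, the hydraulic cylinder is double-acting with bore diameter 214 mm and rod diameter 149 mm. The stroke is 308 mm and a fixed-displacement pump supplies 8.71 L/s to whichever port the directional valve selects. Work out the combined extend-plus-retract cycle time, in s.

Cap-side area A_cap = π/4 × (214 mm)² = 35970 mm^2
Rod-side annular area A_ann = π/4 × (214² − 149²) = 18530 mm^2
t_ext = A_cap·L/Q = 1.272 s
t_ret = A_ann·L/Q = 0.6553 s
t_cycle = t_ext + t_ret

t ≈ 1.93 s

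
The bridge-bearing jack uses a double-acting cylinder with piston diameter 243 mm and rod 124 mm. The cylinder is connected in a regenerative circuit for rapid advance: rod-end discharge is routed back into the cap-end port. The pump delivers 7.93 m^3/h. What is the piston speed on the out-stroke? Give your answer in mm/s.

v ≈ 182 mm/s

In regeneration the rod-end outflow joins the pump flow into the cap end, so the net volume the pump must supply per unit advance equals the rod cross-section area.
Rod cross-section A_rod = π/4 × (124 mm)² = 12080 mm^2
v = Q_pump / A_rod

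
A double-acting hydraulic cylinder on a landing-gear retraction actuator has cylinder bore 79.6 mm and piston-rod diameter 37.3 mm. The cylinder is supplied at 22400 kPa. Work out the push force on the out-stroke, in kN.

Cap-side area A_cap = π/4 × (79.6 mm)² = 4976 mm^2
F = P × A_cap = 22400 kPa × A_cap

F ≈ 111 kN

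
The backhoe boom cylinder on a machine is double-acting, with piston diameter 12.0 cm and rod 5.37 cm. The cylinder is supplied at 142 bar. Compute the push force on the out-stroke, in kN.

Cap-side area A_cap = π/4 × (12.0 cm)² = 113.1 cm^2
F = P × A_cap = 142 bar × A_cap

F ≈ 161 kN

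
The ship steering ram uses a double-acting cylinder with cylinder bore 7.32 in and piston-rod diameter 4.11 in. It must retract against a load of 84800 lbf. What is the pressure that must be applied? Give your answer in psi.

P ≈ 2940 psi

Rod-side annular area A_ann = π/4 × (7.32² − 4.11²) = 28.82 in^2
Retraction: pressure acts on the annular area.
P = F / A = 84800 lbf / A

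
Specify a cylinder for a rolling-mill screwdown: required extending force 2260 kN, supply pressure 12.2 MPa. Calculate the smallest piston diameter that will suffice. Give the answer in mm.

Extension force acts on the full piston face: F = P × (π/4)D².
D = √(4F / (πP)) = √(4 × 2260 kN / (π × 12.2 MPa))

D ≈ 486 mm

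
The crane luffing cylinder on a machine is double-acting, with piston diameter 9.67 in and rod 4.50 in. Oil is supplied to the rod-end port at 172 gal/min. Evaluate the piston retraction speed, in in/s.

v ≈ 11.5 in/s

Rod-side annular area A_ann = π/4 × (9.67² − 4.50²) = 57.54 in^2
Flow into the rod-end port fills the annular volume.
v = Q / A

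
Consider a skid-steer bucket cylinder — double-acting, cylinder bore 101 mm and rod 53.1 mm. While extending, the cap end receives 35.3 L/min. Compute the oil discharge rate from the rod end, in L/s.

Cap-side area A_cap = π/4 × (101 mm)² = 8012 mm^2
Rod-side annular area A_ann = π/4 × (101² − 53.1²) = 5797 mm^2
Piston speed v = Q_in/A_cap; rod-end outflow Q_out = v × A_ann = Q_in × A_ann/A_cap.

Q_out ≈ 0.426 L/s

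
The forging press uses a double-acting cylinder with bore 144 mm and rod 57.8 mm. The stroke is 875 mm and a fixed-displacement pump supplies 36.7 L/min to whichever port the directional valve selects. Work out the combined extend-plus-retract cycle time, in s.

Cap-side area A_cap = π/4 × (144 mm)² = 16290 mm^2
Rod-side annular area A_ann = π/4 × (144² − 57.8²) = 13660 mm^2
t_ext = A_cap·L/Q = 23.30 s
t_ret = A_ann·L/Q = 19.54 s
t_cycle = t_ext + t_ret

t ≈ 42.8 s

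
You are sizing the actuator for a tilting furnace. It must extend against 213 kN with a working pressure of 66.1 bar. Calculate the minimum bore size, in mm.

D ≈ 203 mm

Extension force acts on the full piston face: F = P × (π/4)D².
D = √(4F / (πP)) = √(4 × 213 kN / (π × 66.1 bar))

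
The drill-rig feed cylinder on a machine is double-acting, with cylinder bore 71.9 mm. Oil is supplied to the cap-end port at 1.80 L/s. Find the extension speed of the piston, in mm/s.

Cap-side area A_cap = π/4 × (71.9 mm)² = 4060 mm^2
v = Q / A

v ≈ 443 mm/s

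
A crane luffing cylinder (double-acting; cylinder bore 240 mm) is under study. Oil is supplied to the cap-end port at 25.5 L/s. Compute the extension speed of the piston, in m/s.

v ≈ 0.564 m/s

Cap-side area A_cap = π/4 × (240 mm)² = 45240 mm^2
v = Q / A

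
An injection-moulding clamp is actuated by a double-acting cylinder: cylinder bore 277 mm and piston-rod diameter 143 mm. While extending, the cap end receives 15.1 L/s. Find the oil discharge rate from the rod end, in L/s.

Q_out ≈ 11.1 L/s

Cap-side area A_cap = π/4 × (277 mm)² = 60260 mm^2
Rod-side annular area A_ann = π/4 × (277² − 143²) = 44200 mm^2
Piston speed v = Q_in/A_cap; rod-end outflow Q_out = v × A_ann = Q_in × A_ann/A_cap.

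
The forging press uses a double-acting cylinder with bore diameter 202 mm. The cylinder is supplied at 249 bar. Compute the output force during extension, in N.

F ≈ 7.98e5 N

Cap-side area A_cap = π/4 × (202 mm)² = 32050 mm^2
F = P × A_cap = 249 bar × A_cap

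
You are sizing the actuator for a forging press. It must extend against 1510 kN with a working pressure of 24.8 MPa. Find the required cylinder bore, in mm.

Extension force acts on the full piston face: F = P × (π/4)D².
D = √(4F / (πP)) = √(4 × 1510 kN / (π × 24.8 MPa))

D ≈ 278 mm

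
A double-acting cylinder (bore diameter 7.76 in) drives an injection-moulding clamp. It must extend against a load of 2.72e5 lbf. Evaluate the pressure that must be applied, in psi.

P ≈ 5750 psi

Cap-side area A_cap = π/4 × (7.76 in)² = 47.29 in^2
P = F / A = 2.72e5 lbf / A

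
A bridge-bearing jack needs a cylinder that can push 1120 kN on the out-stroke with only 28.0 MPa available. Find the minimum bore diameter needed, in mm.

D ≈ 226 mm

Extension force acts on the full piston face: F = P × (π/4)D².
D = √(4F / (πP)) = √(4 × 1120 kN / (π × 28.0 MPa))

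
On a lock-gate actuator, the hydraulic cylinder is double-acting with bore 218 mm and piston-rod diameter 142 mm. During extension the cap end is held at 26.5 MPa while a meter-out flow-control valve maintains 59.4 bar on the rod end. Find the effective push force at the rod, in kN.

Cap-side area A_cap = π/4 × (218 mm)² = 37330 mm^2
Rod-side annular area A_ann = π/4 × (218² − 142²) = 21490 mm^2
Net thrust = P_cap·A_cap − P_rod·A_ann = 989.1 kN − 127.6 kN

F ≈ 861 kN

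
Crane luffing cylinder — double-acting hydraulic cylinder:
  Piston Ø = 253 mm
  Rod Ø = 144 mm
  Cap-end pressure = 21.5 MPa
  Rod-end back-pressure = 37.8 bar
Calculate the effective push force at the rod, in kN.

Cap-side area A_cap = π/4 × (253 mm)² = 50270 mm^2
Rod-side annular area A_ann = π/4 × (253² − 144²) = 33990 mm^2
Net thrust = P_cap·A_cap − P_rod·A_ann = 1081 kN − 128.5 kN

F ≈ 952 kN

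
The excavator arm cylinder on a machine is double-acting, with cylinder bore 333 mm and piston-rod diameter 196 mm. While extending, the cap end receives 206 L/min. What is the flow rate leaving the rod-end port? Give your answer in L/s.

Q_out ≈ 2.24 L/s

Cap-side area A_cap = π/4 × (333 mm)² = 87090 mm^2
Rod-side annular area A_ann = π/4 × (333² − 196²) = 56920 mm^2
Piston speed v = Q_in/A_cap; rod-end outflow Q_out = v × A_ann = Q_in × A_ann/A_cap.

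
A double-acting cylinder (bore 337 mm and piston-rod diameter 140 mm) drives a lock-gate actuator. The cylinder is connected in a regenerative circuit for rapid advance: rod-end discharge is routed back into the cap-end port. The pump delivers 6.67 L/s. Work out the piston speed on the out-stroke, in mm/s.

In regeneration the rod-end outflow joins the pump flow into the cap end, so the net volume the pump must supply per unit advance equals the rod cross-section area.
Rod cross-section A_rod = π/4 × (140 mm)² = 15390 mm^2
v = Q_pump / A_rod

v ≈ 433 mm/s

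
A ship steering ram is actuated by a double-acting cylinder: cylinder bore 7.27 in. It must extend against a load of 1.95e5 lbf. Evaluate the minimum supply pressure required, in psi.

Cap-side area A_cap = π/4 × (7.27 in)² = 41.51 in^2
P = F / A = 1.95e5 lbf / A

P ≈ 4700 psi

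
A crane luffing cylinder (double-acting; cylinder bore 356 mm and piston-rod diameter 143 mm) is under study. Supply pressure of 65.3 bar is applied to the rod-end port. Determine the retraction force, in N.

F ≈ 5.45e5 N

Rod-side annular area A_ann = π/4 × (356² − 143²) = 83480 mm^2
On retraction the pressure acts on the annular area (bore minus rod).
F = P × A_ann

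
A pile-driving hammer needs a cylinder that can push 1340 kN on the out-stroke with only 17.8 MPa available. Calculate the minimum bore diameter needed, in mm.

D ≈ 310 mm

Extension force acts on the full piston face: F = P × (π/4)D².
D = √(4F / (πP)) = √(4 × 1340 kN / (π × 17.8 MPa))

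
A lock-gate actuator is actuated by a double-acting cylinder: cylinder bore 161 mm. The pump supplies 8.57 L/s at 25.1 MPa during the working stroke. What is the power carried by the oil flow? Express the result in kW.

W ≈ 215 kW

Hydraulic power = P × Q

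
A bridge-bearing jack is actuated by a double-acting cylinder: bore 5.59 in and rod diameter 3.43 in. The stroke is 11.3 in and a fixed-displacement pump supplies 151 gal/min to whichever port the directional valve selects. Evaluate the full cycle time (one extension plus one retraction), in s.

t ≈ 0.774 s

Cap-side area A_cap = π/4 × (5.59 in)² = 24.54 in^2
Rod-side annular area A_ann = π/4 × (5.59² − 3.43²) = 15.30 in^2
t_ext = A_cap·L/Q = 0.4770 s
t_ret = A_ann·L/Q = 0.2974 s
t_cycle = t_ext + t_ret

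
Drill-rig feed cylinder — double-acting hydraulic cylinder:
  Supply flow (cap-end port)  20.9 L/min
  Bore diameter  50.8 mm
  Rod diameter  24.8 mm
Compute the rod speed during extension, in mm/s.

v ≈ 172 mm/s

Cap-side area A_cap = π/4 × (50.8 mm)² = 2027 mm^2
v = Q / A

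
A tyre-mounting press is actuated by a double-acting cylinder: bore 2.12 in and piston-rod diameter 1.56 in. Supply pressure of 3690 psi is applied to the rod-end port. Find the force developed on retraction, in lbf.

Rod-side annular area A_ann = π/4 × (2.12² − 1.56²) = 1.619 in^2
On retraction the pressure acts on the annular area (bore minus rod).
F = P × A_ann

F ≈ 5970 lbf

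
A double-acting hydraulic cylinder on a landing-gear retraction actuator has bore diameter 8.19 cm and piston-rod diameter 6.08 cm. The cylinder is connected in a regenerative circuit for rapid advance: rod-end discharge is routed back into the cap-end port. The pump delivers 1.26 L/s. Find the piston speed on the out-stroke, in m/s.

v ≈ 0.434 m/s

In regeneration the rod-end outflow joins the pump flow into the cap end, so the net volume the pump must supply per unit advance equals the rod cross-section area.
Rod cross-section A_rod = π/4 × (6.08 cm)² = 29.03 cm^2
v = Q_pump / A_rod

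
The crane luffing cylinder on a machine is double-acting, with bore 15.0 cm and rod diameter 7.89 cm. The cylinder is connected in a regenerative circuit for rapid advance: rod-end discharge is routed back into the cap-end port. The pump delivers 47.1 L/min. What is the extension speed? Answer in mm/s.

v ≈ 161 mm/s

In regeneration the rod-end outflow joins the pump flow into the cap end, so the net volume the pump must supply per unit advance equals the rod cross-section area.
Rod cross-section A_rod = π/4 × (7.89 cm)² = 48.89 cm^2
v = Q_pump / A_rod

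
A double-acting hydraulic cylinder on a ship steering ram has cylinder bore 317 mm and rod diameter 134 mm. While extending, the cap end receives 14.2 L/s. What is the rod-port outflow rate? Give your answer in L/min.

Cap-side area A_cap = π/4 × (317 mm)² = 78920 mm^2
Rod-side annular area A_ann = π/4 × (317² − 134²) = 64820 mm^2
Piston speed v = Q_in/A_cap; rod-end outflow Q_out = v × A_ann = Q_in × A_ann/A_cap.

Q_out ≈ 700 L/min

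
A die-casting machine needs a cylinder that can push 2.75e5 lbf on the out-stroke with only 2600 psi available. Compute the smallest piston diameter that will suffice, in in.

Extension force acts on the full piston face: F = P × (π/4)D².
D = √(4F / (πP)) = √(4 × 2.75e5 lbf / (π × 2600 psi))

D ≈ 11.6 in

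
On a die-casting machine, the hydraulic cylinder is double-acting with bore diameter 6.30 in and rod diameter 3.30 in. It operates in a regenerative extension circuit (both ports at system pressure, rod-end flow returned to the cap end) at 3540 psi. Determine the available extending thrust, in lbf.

With equal pressure on both faces, forces on the annular region cancel; the net push is pressure × rod cross-section.
Rod cross-section A_rod = π/4 × (3.30 in)² = 8.553 in^2
F = P × A_rod

F ≈ 30300 lbf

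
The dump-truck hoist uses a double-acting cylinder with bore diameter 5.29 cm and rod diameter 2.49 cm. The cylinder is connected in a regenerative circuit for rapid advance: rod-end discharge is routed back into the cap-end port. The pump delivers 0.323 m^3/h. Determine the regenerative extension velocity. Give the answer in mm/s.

In regeneration the rod-end outflow joins the pump flow into the cap end, so the net volume the pump must supply per unit advance equals the rod cross-section area.
Rod cross-section A_rod = π/4 × (2.49 cm)² = 4.870 cm^2
v = Q_pump / A_rod

v ≈ 184 mm/s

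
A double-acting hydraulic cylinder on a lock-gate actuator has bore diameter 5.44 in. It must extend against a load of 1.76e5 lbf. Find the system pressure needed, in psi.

Cap-side area A_cap = π/4 × (5.44 in)² = 23.24 in^2
P = F / A = 1.76e5 lbf / A

P ≈ 7570 psi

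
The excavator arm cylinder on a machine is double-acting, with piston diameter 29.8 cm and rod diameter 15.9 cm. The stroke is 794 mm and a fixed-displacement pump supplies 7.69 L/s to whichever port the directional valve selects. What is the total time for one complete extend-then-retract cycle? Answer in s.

t ≈ 12.4 s

Cap-side area A_cap = π/4 × (29.8 cm)² = 697.5 cm^2
Rod-side annular area A_ann = π/4 × (29.8² − 15.9²) = 498.9 cm^2
t_ext = A_cap·L/Q = 7.201 s
t_ret = A_ann·L/Q = 5.151 s
t_cycle = t_ext + t_ret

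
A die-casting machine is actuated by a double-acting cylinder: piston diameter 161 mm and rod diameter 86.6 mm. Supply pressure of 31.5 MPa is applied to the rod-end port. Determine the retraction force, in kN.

F ≈ 456 kN

Rod-side annular area A_ann = π/4 × (161² − 86.6²) = 14470 mm^2
On retraction the pressure acts on the annular area (bore minus rod).
F = P × A_ann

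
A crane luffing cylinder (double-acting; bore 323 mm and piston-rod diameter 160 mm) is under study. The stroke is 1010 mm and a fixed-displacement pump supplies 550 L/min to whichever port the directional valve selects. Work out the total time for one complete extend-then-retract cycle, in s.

Cap-side area A_cap = π/4 × (323 mm)² = 81940 mm^2
Rod-side annular area A_ann = π/4 × (323² − 160²) = 61830 mm^2
t_ext = A_cap·L/Q = 9.028 s
t_ret = A_ann·L/Q = 6.813 s
t_cycle = t_ext + t_ret

t ≈ 15.8 s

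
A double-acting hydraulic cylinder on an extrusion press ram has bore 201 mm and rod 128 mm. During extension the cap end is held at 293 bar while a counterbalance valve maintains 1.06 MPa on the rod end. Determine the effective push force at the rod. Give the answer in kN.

Cap-side area A_cap = π/4 × (201 mm)² = 31730 mm^2
Rod-side annular area A_ann = π/4 × (201² − 128²) = 18860 mm^2
Net thrust = P_cap·A_cap − P_rod·A_ann = 929.7 kN − 19.99 kN

F ≈ 910 kN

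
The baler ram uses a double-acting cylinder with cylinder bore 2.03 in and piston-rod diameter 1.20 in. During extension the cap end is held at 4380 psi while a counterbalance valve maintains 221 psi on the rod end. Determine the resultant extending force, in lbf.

F ≈ 13700 lbf

Cap-side area A_cap = π/4 × (2.03 in)² = 3.237 in^2
Rod-side annular area A_ann = π/4 × (2.03² − 1.20²) = 2.106 in^2
Net thrust = P_cap·A_cap − P_rod·A_ann = 14180 lbf − 465.3 lbf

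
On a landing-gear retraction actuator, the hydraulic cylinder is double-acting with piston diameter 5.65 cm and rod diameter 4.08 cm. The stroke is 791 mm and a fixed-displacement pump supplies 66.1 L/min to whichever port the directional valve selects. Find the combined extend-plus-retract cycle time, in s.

t ≈ 2.66 s

Cap-side area A_cap = π/4 × (5.65 cm)² = 25.07 cm^2
Rod-side annular area A_ann = π/4 × (5.65² − 4.08²) = 12.00 cm^2
t_ext = A_cap·L/Q = 1.800 s
t_ret = A_ann·L/Q = 0.8614 s
t_cycle = t_ext + t_ret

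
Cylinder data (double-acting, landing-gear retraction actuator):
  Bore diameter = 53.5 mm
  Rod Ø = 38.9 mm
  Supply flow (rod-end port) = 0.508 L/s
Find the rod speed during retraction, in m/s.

Rod-side annular area A_ann = π/4 × (53.5² − 38.9²) = 1060 mm^2
Flow into the rod-end port fills the annular volume.
v = Q / A

v ≈ 0.479 m/s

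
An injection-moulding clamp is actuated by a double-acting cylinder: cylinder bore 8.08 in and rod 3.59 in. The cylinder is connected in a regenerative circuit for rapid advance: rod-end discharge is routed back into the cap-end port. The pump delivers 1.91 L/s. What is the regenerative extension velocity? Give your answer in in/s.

In regeneration the rod-end outflow joins the pump flow into the cap end, so the net volume the pump must supply per unit advance equals the rod cross-section area.
Rod cross-section A_rod = π/4 × (3.59 in)² = 10.12 in^2
v = Q_pump / A_rod

v ≈ 11.5 in/s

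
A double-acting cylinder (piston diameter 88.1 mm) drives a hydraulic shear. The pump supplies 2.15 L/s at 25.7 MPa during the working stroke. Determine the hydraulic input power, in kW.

Hydraulic power = P × Q

W ≈ 55.3 kW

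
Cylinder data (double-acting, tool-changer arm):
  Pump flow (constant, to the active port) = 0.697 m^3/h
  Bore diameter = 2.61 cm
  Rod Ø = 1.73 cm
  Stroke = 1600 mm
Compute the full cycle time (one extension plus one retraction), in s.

t ≈ 6.90 s

Cap-side area A_cap = π/4 × (2.61 cm)² = 5.350 cm^2
Rod-side annular area A_ann = π/4 × (2.61² − 1.73²) = 3.000 cm^2
t_ext = A_cap·L/Q = 4.421 s
t_ret = A_ann·L/Q = 2.479 s
t_cycle = t_ext + t_ret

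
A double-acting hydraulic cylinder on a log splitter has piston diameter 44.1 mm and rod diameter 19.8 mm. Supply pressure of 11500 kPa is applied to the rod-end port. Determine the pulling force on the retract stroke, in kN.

Rod-side annular area A_ann = π/4 × (44.1² − 19.8²) = 1220 mm^2
On retraction the pressure acts on the annular area (bore minus rod).
F = P × A_ann

F ≈ 14.0 kN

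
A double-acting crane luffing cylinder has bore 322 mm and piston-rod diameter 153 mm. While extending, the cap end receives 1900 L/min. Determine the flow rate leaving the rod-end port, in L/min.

Q_out ≈ 1470 L/min

Cap-side area A_cap = π/4 × (322 mm)² = 81430 mm^2
Rod-side annular area A_ann = π/4 × (322² − 153²) = 63050 mm^2
Piston speed v = Q_in/A_cap; rod-end outflow Q_out = v × A_ann = Q_in × A_ann/A_cap.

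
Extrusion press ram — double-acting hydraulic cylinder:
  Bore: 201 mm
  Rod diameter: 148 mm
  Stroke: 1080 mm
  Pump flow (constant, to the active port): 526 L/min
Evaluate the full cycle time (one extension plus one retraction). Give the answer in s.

t ≈ 5.70 s

Cap-side area A_cap = π/4 × (201 mm)² = 31730 mm^2
Rod-side annular area A_ann = π/4 × (201² − 148²) = 14530 mm^2
t_ext = A_cap·L/Q = 3.909 s
t_ret = A_ann·L/Q = 1.790 s
t_cycle = t_ext + t_ret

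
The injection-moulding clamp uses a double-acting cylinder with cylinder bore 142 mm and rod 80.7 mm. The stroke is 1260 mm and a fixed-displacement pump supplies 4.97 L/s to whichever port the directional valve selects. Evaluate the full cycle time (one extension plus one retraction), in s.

Cap-side area A_cap = π/4 × (142 mm)² = 15840 mm^2
Rod-side annular area A_ann = π/4 × (142² − 80.7²) = 10720 mm^2
t_ext = A_cap·L/Q = 4.015 s
t_ret = A_ann·L/Q = 2.718 s
t_cycle = t_ext + t_ret

t ≈ 6.73 s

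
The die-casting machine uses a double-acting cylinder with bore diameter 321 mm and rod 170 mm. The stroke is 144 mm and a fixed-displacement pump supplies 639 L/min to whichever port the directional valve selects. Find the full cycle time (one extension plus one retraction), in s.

Cap-side area A_cap = π/4 × (321 mm)² = 80930 mm^2
Rod-side annular area A_ann = π/4 × (321² − 170²) = 58230 mm^2
t_ext = A_cap·L/Q = 1.094 s
t_ret = A_ann·L/Q = 0.7873 s
t_cycle = t_ext + t_ret

t ≈ 1.88 s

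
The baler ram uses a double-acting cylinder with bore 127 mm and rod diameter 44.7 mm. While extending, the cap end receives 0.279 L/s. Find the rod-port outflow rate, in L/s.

Q_out ≈ 0.244 L/s

Cap-side area A_cap = π/4 × (127 mm)² = 12670 mm^2
Rod-side annular area A_ann = π/4 × (127² − 44.7²) = 11100 mm^2
Piston speed v = Q_in/A_cap; rod-end outflow Q_out = v × A_ann = Q_in × A_ann/A_cap.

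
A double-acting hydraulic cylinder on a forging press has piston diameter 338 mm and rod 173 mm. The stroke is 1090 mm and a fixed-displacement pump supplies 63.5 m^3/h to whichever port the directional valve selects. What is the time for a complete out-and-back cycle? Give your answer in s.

t ≈ 9.64 s

Cap-side area A_cap = π/4 × (338 mm)² = 89730 mm^2
Rod-side annular area A_ann = π/4 × (338² − 173²) = 66220 mm^2
t_ext = A_cap·L/Q = 5.545 s
t_ret = A_ann·L/Q = 4.092 s
t_cycle = t_ext + t_ret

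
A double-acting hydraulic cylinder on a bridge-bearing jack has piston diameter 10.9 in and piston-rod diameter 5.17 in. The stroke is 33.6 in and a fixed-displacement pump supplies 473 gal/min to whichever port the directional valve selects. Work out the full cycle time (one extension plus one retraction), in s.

Cap-side area A_cap = π/4 × (10.9 in)² = 93.31 in^2
Rod-side annular area A_ann = π/4 × (10.9² − 5.17²) = 72.32 in^2
t_ext = A_cap·L/Q = 1.722 s
t_ret = A_ann·L/Q = 1.334 s
t_cycle = t_ext + t_ret

t ≈ 3.06 s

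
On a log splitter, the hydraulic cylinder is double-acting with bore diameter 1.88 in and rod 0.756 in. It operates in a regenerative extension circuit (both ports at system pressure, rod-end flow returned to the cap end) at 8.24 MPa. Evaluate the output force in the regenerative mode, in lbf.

F ≈ 536 lbf

With equal pressure on both faces, forces on the annular region cancel; the net push is pressure × rod cross-section.
Rod cross-section A_rod = π/4 × (0.756 in)² = 0.4489 in^2
F = P × A_rod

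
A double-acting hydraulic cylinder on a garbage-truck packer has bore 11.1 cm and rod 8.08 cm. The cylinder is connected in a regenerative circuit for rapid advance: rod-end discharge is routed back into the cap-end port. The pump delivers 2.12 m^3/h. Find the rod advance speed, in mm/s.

In regeneration the rod-end outflow joins the pump flow into the cap end, so the net volume the pump must supply per unit advance equals the rod cross-section area.
Rod cross-section A_rod = π/4 × (8.08 cm)² = 51.28 cm^2
v = Q_pump / A_rod

v ≈ 115 mm/s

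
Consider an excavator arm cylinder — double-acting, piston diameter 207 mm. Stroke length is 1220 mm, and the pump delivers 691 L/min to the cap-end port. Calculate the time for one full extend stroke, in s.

Cap-side area A_cap = π/4 × (207 mm)² = 33650 mm^2
Swept volume V = A × L; t = V / Q = A·L / Q

t ≈ 3.57 s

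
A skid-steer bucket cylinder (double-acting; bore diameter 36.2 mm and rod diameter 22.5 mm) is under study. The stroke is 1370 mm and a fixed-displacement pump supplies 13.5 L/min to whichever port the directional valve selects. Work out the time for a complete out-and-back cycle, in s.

Cap-side area A_cap = π/4 × (36.2 mm)² = 1029 mm^2
Rod-side annular area A_ann = π/4 × (36.2² − 22.5²) = 631.6 mm^2
t_ext = A_cap·L/Q = 6.267 s
t_ret = A_ann·L/Q = 3.846 s
t_cycle = t_ext + t_ret

t ≈ 10.1 s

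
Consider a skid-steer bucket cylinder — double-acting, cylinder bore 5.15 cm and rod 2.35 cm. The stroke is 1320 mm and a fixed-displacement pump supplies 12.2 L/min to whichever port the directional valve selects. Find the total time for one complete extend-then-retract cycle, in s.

Cap-side area A_cap = π/4 × (5.15 cm)² = 20.83 cm^2
Rod-side annular area A_ann = π/4 × (5.15² − 2.35²) = 16.49 cm^2
t_ext = A_cap·L/Q = 13.52 s
t_ret = A_ann·L/Q = 10.71 s
t_cycle = t_ext + t_ret

t ≈ 24.2 s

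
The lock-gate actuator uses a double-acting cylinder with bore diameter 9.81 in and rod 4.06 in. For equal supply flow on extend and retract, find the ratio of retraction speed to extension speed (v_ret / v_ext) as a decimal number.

v_ret/v_ext ≈ 1.21

Cap-side area A_cap = π/4 × (9.81 in)² = 75.58 in^2
Rod-side annular area A_ann = π/4 × (9.81² − 4.06²) = 62.64 in^2
For equal Q, v ∝ 1/A, so v_ret/v_ext = A_cap/A_ann.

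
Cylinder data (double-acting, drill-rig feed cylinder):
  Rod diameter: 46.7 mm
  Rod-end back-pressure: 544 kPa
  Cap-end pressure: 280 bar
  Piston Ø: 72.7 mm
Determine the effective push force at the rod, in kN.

Cap-side area A_cap = π/4 × (72.7 mm)² = 4151 mm^2
Rod-side annular area A_ann = π/4 × (72.7² − 46.7²) = 2438 mm^2
Net thrust = P_cap·A_cap − P_rod·A_ann = 116.2 kN − 1.326 kN

F ≈ 115 kN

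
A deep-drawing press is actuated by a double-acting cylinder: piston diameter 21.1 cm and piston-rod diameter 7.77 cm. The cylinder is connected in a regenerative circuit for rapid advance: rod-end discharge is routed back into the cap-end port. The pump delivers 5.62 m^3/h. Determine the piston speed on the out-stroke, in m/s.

In regeneration the rod-end outflow joins the pump flow into the cap end, so the net volume the pump must supply per unit advance equals the rod cross-section area.
Rod cross-section A_rod = π/4 × (7.77 cm)² = 47.42 cm^2
v = Q_pump / A_rod

v ≈ 0.329 m/s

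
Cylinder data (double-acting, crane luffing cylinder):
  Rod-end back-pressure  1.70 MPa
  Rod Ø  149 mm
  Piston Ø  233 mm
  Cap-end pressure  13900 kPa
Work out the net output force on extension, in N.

F ≈ 5.50e5 N

Cap-side area A_cap = π/4 × (233 mm)² = 42640 mm^2
Rod-side annular area A_ann = π/4 × (233² − 149²) = 25200 mm^2
Net thrust = P_cap·A_cap − P_rod·A_ann = 5.927e5 N − 42840 N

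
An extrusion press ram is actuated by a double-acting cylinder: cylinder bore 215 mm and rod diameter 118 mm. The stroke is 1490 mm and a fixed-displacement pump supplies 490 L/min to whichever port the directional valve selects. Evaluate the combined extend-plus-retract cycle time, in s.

Cap-side area A_cap = π/4 × (215 mm)² = 36310 mm^2
Rod-side annular area A_ann = π/4 × (215² − 118²) = 25370 mm^2
t_ext = A_cap·L/Q = 6.624 s
t_ret = A_ann·L/Q = 4.629 s
t_cycle = t_ext + t_ret

t ≈ 11.3 s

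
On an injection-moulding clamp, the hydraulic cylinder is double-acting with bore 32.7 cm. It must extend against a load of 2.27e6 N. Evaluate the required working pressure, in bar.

P ≈ 270 bar

Cap-side area A_cap = π/4 × (32.7 cm)² = 839.8 cm^2
P = F / A = 2.27e6 N / A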